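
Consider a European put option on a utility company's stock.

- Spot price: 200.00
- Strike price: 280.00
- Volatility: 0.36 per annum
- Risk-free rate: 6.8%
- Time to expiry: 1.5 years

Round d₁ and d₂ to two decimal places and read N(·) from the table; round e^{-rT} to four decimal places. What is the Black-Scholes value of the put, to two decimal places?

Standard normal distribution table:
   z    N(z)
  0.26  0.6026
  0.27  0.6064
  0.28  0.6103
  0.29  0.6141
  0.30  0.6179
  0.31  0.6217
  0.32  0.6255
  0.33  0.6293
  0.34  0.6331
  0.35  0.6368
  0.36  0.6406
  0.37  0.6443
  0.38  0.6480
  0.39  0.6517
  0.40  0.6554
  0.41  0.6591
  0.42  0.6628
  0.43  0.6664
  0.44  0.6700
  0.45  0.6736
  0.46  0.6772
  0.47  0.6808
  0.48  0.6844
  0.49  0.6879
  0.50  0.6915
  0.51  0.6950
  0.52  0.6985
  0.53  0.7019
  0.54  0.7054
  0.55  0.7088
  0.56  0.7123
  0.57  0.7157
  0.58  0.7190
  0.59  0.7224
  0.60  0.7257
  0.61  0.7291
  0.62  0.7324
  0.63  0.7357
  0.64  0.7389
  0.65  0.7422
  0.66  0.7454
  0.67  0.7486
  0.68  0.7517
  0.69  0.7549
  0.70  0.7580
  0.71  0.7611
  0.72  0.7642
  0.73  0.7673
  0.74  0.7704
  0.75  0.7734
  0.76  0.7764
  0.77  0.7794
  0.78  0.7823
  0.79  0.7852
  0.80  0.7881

71.21

σ√T = 0.36 × 1.2247 = 0.4409
d₁ = [ln(200/280) + (0.068 + ½·0.36²)·1.5] / (σ√T) = (-0.3365 + 0.1992) / 0.4409 = -0.3113 ⇒ -0.31
d₂ = -0.3113 − 0.4409 = -0.7522 ⇒ -0.75
exp(−rT) = exp(−0.068·1.5) = 0.9030
N(−d₂) = N(0.75) = 0.7734;  N(−d₁) = N(0.31) = 0.6217
P = 280·0.9030·0.7734 − 200·0.6217 = 195.5465 − 124.3400 = 71.2065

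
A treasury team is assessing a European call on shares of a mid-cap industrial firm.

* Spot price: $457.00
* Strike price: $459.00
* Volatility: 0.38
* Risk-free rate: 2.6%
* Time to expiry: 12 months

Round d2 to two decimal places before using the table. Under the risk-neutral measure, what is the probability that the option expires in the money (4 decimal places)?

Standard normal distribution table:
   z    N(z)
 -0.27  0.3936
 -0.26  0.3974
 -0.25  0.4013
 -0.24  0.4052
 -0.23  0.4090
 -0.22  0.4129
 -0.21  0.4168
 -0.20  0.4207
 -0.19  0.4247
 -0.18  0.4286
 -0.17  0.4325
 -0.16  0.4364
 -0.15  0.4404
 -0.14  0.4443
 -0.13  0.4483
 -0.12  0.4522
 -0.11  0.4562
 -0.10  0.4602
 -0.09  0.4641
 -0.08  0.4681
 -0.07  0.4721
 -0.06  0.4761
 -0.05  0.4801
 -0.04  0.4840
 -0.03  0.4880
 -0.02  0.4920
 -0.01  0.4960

T = 1;  σ√T = 0.3800
d₁ = [ln(457/459) + (0.026 + 0.38²/2)·1] / 0.3800 = [-0.0044 + 0.0982] / 0.3800 = 0.2469 ≈ 0.25
d₂ = d₁ − σ√T = 0.2469 − 0.3800 = -0.1331 ≈ -0.13
Pr(exercise) under Q = N(d₂) = 0.4483

0.4483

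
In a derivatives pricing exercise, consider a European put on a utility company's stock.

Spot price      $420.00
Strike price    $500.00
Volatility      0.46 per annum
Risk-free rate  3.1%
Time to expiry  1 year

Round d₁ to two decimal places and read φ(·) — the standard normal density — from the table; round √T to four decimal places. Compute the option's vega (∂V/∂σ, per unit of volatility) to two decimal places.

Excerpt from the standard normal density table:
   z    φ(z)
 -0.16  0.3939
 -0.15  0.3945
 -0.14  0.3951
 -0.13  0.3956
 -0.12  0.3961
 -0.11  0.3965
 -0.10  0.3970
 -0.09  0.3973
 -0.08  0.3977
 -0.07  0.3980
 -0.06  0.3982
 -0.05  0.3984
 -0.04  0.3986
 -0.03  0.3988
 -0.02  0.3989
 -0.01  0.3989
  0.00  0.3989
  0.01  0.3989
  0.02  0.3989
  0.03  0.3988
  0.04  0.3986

σ√T = 0.46 × 1.0000 = 0.4600
d₁ = [ln(420/500) + (0.031 + 0.46²/2)·1] / 0.4600 = [-0.1744 + 0.1368] / 0.4600 = -0.0816 ⇒ -0.08
√T = √1 = 1.0000
φ(d₁) = φ(-0.08) = 0.3977
vega = S·φ(d₁)·√T = 420·0.3977·1.0000 = 167.0340

167.03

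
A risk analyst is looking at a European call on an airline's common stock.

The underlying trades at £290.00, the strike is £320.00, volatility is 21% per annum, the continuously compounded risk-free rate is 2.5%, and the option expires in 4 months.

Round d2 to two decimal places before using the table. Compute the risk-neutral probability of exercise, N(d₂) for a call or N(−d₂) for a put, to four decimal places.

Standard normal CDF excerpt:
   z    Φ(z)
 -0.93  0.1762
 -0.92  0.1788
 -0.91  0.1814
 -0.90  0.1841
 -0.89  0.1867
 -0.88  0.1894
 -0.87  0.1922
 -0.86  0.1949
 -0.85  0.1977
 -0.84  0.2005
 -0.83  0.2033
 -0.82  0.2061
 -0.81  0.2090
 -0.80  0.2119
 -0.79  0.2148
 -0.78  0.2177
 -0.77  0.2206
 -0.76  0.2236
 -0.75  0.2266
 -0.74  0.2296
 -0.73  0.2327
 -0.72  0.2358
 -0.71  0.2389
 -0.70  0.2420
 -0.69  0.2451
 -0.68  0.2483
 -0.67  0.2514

σ√T = 0.21 × 0.5774 = 0.1212
d₁ = [ln(290/320) + (0.025 + 0.21²/2)·0.3333] / 0.1212 = [-0.0984 + 0.0157] / 0.1212 = -0.6826 which rounds to -0.68
d₂ = d₁ − σ√T = -0.6826 − 0.1212 = -0.8038 which rounds to -0.80
Pr(exercise) under Q = N(d₂) = 0.2119

0.2119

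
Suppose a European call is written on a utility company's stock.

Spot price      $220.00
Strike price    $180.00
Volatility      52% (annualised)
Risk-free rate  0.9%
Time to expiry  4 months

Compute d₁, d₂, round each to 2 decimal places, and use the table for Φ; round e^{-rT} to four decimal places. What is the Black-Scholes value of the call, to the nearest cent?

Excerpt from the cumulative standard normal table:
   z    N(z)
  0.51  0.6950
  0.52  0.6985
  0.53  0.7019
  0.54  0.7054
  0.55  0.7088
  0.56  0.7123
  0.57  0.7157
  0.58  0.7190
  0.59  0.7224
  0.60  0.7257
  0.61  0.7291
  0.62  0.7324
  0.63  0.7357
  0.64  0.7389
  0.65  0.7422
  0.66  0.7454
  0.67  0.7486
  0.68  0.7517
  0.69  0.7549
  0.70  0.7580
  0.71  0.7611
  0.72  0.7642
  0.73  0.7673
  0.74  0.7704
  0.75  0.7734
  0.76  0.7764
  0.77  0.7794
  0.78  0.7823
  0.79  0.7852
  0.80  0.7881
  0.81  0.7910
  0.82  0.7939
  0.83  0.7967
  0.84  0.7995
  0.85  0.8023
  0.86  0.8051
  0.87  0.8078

$49.31

σ√T = 0.52 × 0.5774 = 0.3002
d₁ = [ln(220/180) + (0.009 + 0.52²/2)·0.3333] / 0.3002 = [0.2007 + 0.0481] / 0.3002 = 0.8285 → 0.83
d₂ = d₁ − σ√T = 0.8285 − 0.3002 = 0.5283 → 0.53
exp(−rT) = exp(−0.009·0.3333) = 0.9970
N(d₁) = N(0.83) = 0.7967;  N(d₂) = N(0.53) = 0.7019
C = 220·0.7967 − 180·0.9970·0.7019 = 175.2740 − 125.9630 = 49.3110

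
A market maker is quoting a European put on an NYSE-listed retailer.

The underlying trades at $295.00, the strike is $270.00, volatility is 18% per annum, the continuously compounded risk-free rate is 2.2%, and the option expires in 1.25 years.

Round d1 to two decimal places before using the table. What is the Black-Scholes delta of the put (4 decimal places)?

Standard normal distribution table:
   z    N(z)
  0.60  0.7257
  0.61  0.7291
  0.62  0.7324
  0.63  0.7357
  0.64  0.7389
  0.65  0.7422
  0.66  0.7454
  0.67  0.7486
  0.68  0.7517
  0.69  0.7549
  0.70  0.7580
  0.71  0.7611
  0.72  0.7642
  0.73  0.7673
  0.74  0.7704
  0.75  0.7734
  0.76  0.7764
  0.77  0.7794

-0.2483

σ√T = 0.18 × 1.1180 = 0.2012
ln(S/K) + (r + σ²/2)T = ln(295/270) + (0.022 + 0.18²/2)·1.25 = 0.0886 + 0.0478 = 0.1363
d₁ = 0.1363 / 0.2012 = 0.6773 ≈ 0.68
N(d₁) = N(0.68) = 0.7517
Δ_put = N(d₁) − 1 = 0.7517 − 1 = -0.2483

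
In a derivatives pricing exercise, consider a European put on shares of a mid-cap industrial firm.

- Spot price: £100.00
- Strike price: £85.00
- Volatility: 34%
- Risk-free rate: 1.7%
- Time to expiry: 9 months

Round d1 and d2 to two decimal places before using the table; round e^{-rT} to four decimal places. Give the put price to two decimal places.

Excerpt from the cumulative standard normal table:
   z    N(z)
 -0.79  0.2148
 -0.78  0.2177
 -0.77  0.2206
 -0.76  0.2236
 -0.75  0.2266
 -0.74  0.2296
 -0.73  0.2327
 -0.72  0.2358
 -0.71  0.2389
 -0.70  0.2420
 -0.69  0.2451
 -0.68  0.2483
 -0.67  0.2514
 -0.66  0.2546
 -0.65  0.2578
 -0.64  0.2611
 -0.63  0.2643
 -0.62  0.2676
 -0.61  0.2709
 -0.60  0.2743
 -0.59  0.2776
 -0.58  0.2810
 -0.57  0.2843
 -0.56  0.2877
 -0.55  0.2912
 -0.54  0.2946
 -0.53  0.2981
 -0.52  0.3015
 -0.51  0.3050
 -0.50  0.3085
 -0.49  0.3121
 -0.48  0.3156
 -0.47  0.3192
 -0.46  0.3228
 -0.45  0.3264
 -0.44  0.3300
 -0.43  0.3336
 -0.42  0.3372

£4.43

T = 0.75;  σ√T = 0.2944
d₁ = [ln(100/85) + (0.017 + 0.34²/2)·0.75] / 0.2944 = [0.1625 + 0.0561] / 0.2944 = 0.7425 ≈ 0.74
d₂ = d₁ − σ√T = 0.7425 − 0.2944 = 0.4480 ≈ 0.45
e^(−rT) = e^(−0.017·0.75) = 0.9873
N(−d₂) = N(-0.45) = 0.3264;  N(−d₁) = N(-0.74) = 0.2296
P = 85·0.9873·0.3264 − 100·0.2296 = 27.3917 − 22.9600 = 4.4317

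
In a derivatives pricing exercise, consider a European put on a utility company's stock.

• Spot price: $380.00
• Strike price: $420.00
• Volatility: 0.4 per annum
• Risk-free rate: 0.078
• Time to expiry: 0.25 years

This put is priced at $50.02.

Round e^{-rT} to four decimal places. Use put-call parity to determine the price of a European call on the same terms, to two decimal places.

exp(−rT) = exp(−0.078·0.25) = 0.9807
Put-call parity: C − P = S − K·e^(−rT) = 380 − 420·0.9807 = 380 − 411.8940 = -31.8940
C = P + (C − P) = 50.02 + (-31.8940) = 18.1260

$18.13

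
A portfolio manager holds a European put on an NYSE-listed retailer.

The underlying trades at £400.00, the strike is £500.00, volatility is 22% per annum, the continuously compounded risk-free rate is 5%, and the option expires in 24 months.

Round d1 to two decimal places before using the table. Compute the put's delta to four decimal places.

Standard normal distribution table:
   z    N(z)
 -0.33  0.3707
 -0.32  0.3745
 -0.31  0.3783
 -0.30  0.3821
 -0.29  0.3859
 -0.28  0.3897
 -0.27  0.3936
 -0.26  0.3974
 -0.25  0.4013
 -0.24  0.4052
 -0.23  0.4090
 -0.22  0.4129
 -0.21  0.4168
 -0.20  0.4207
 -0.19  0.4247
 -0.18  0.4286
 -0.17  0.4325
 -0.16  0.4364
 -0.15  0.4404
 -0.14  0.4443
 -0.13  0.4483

σ√T = 0.22 × 1.4142 = 0.3111
d₁ = [ln(400/500) + (0.05 + 0.22²/2)·2] / 0.3111 = [-0.2231 + 0.1484] / 0.3111 = -0.2402 ⇒ -0.24
N(d₁) = N(-0.24) = 0.4052
Δ_put = N(d₁) − 1 = 0.4052 − 1 = -0.5948

-0.5948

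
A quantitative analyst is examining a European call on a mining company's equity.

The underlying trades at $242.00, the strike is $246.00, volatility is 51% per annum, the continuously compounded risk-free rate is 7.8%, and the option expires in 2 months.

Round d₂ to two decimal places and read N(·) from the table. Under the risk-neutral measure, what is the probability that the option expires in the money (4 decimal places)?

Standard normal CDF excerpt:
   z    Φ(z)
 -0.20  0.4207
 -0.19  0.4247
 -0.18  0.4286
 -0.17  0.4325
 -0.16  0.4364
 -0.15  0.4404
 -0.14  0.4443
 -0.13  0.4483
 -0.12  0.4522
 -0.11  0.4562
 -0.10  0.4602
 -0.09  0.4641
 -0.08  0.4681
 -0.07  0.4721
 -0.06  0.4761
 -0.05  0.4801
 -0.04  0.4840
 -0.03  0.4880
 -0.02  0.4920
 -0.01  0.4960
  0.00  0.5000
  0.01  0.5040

0.4522

T = 0.1667;  σ√T = 0.2082
d₁ = [ln(242/246) + (0.078 + 0.51²/2)·0.1667] / 0.2082 = [-0.0164 + 0.0347] / 0.2082 = 0.0878 ⇒ 0.09
d₂ = d₁ − σ√T = 0.0878 − 0.2082 = -0.1204 ⇒ -0.12
Pr(exercise) under Q = N(d₂) = 0.4522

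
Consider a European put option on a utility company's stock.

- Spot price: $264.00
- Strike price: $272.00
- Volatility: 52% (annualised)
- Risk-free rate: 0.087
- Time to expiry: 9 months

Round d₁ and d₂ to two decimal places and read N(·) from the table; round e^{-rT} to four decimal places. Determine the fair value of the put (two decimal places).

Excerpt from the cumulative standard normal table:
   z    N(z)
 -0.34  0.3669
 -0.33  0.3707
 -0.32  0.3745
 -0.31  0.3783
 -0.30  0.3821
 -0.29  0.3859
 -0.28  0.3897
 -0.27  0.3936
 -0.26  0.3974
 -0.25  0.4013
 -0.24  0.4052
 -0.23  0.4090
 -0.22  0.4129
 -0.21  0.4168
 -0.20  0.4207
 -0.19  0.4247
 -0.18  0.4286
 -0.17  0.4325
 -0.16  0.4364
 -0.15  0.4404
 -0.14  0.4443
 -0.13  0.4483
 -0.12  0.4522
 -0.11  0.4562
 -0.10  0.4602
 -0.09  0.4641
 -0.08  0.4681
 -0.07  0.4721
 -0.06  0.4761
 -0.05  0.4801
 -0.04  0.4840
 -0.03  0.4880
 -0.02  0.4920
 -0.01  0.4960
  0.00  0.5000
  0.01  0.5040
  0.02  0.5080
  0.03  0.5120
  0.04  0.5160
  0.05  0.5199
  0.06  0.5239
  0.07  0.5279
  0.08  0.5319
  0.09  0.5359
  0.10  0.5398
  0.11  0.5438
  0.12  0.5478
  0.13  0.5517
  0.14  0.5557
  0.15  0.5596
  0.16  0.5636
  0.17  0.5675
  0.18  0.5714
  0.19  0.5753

σ√T = 0.52·√0.75 = 0.4503
d₁ = [ln(264/272) + (0.087 + 0.52²/2)·0.75] / 0.4503 = [-0.0299 + 0.1667] / 0.4503 = 0.3038 ≈ 0.30
d₂ = d₁ − σ√T = 0.3038 − 0.4503 = -0.1466 ≈ -0.15
e^(−rT) = e^(−0.087·0.75) = 0.9368
N(−d₂) = N(0.15) = 0.5596;  N(−d₁) = N(-0.30) = 0.3821
P = 272·0.9368·0.5596 − 264·0.3821 = 142.5915 − 100.8744 = 41.7171

$41.72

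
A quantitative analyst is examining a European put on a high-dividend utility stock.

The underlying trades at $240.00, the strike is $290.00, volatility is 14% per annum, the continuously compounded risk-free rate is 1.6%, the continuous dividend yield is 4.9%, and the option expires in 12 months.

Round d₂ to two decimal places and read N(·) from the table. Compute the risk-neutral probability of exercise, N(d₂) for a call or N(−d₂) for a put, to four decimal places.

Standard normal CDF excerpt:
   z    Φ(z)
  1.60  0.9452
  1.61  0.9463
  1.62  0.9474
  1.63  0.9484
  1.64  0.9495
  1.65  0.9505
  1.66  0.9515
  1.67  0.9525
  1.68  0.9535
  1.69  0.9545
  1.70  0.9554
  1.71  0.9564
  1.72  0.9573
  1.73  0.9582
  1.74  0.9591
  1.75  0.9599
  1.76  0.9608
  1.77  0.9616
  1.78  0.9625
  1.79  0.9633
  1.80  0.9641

0.9515

T = 1;  σ√T = 0.1400
d₁ = [ln(240/290) + (0.016 − 0.049 + 0.14²/2)·1] / 0.1400 = [-0.1892 − 0.0232] / 0.1400 = -1.5174 ≈ -1.52
d₂ = d₁ − σ√T = -1.5174 − 0.1400 = -1.6574 ≈ -1.66
Pr(exercise) under Q = N(−d₂) = N(1.66) = 0.9515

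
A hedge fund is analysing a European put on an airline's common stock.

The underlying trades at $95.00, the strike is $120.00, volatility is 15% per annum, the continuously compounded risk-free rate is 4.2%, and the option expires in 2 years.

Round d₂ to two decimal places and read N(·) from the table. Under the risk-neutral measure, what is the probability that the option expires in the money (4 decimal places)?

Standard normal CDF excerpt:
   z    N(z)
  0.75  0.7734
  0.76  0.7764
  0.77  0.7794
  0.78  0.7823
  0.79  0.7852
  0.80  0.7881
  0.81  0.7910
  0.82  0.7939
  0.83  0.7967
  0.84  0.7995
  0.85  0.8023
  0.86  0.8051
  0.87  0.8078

T = 2;  σ√T = 0.2121
d₁ = [ln(95/120) + (0.042 + 0.15²/2)·2] / 0.2121 = [-0.2336 + 0.1065] / 0.2121 = -0.5992 ≈ -0.60
d₂ = d₁ − σ√T = -0.5992 − 0.2121 = -0.8114 ≈ -0.81
Pr(exercise) under Q = N(−d₂) = N(0.81) = 0.7910

0.7910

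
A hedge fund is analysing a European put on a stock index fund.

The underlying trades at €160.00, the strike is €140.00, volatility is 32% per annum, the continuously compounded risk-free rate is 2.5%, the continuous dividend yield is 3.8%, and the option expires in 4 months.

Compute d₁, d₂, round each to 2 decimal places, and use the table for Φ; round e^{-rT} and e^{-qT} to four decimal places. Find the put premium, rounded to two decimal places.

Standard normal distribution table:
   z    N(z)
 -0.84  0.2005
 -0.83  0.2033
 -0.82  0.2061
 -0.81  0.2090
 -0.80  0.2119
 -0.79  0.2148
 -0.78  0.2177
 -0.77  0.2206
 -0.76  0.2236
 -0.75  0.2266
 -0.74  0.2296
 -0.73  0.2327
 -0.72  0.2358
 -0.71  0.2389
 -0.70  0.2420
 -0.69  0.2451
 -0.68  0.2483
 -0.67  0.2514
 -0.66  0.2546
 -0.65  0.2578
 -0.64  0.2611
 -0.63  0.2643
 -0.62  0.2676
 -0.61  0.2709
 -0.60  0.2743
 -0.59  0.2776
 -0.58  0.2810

€3.68

T = 0.3333;  σ√T = 0.1848
d₁ = [ln(160/140) + (0.025 − 0.038 + 0.32²/2)·0.3333] / 0.1848 = [0.1335 + 0.0127] / 0.1848 = 0.7917 which rounds to 0.79
d₂ = d₁ − σ√T = 0.7917 − 0.1848 = 0.6069 which rounds to 0.61
exp(−qT) = exp(−0.038·0.3333) = 0.9874;  exp(−rT) = exp(−0.025·0.3333) = 0.9917
P = 140·0.9917·N(-0.61) − 160·0.9874·N(-0.79) = 140·0.9917·0.2709 − 160·0.9874·0.2148 = 37.6112 − 33.9350 = 3.6763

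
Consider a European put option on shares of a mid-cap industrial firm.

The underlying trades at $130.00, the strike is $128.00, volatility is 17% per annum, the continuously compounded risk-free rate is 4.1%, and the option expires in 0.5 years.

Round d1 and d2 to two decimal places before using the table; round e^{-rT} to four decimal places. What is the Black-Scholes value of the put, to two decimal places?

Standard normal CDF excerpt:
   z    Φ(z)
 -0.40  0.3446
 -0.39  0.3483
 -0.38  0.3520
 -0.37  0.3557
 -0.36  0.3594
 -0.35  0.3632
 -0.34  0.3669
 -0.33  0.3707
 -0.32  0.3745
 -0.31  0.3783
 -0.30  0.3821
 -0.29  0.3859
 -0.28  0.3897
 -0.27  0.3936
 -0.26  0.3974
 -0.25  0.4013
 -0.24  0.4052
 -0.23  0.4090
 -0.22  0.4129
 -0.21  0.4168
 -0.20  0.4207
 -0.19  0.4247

T = 0.5;  σ√T = 0.1202
d₁ = [ln(130/128) + (0.041 + 0.17²/2)·0.5] / 0.1202 = [0.0155 + 0.0277] / 0.1202 = 0.3596 → 0.36
d₂ = d₁ − σ√T = 0.3596 − 0.1202 = 0.2394 → 0.24
exp(−rT) = exp(−0.041·0.5) = 0.9797
P = 128·0.9797·N(-0.24) − 130·N(-0.36) = 128·0.9797·0.4052 − 130·0.3594 = 50.8127 − 46.7220 = 4.0907

$4.09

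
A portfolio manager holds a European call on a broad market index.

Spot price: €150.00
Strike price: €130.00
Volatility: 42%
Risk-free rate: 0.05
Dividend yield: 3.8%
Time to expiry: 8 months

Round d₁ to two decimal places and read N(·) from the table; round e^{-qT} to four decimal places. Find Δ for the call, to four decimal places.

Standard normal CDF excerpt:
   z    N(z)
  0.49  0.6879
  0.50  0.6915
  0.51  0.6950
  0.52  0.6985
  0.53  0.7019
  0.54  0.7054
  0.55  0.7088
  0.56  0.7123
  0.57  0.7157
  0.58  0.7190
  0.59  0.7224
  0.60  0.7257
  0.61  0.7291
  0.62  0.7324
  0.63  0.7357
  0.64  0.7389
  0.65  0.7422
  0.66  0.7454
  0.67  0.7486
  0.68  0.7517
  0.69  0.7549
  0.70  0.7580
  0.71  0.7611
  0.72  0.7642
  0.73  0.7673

σ√T = 0.42·√0.6667 = 0.3429
ln(S/K) + (r − q + σ²/2)T = ln(150/130) + (0.05 − 0.038 + 0.42²/2)·0.6667 = 0.1431 + 0.0668 = 0.2099
d₁ = 0.2099 / 0.3429 = 0.6121 ⇒ 0.61
N(d₁) = N(0.61) = 0.7291
Δ_call = exp(−qT)·N(d₁) = 0.9750·0.7291 = 0.7109

0.7109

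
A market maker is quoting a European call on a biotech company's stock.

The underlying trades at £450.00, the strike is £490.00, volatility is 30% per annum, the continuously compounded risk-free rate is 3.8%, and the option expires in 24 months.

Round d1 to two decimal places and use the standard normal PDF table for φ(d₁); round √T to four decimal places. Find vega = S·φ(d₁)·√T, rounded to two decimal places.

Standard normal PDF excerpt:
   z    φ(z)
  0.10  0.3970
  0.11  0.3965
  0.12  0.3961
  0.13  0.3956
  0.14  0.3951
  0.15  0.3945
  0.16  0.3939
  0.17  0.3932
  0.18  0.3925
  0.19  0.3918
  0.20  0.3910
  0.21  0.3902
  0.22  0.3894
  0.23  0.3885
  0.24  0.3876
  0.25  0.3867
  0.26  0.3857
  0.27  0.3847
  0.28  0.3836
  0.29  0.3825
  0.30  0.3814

249.34

σ√T = 0.3 × 1.4142 = 0.4243
d₁ = [ln(450/490) + (0.038 + ½·0.3²)·2] / (σ√T) = (-0.0852 + 0.1660) / 0.4243 = 0.1905 ≈ 0.19
√T = √2 = 1.4142
φ(d₁) = φ(0.19) = 0.3918
vega = S·φ(d₁)·√T = 450·0.3918·1.4142 = 249.3376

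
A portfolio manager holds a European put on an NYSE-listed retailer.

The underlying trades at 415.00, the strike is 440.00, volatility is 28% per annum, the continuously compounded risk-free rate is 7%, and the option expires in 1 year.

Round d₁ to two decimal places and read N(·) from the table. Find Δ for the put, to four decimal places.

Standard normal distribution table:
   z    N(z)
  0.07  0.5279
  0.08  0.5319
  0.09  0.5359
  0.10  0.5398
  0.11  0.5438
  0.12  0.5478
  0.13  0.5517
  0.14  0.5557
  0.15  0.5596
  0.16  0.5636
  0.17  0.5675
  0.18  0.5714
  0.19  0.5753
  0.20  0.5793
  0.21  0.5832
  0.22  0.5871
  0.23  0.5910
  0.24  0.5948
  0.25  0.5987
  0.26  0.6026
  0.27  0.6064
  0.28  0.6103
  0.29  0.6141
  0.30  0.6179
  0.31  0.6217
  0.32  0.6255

σ√T = 0.28·√1 = 0.2800
d₁ = [ln(415/440) + (0.07 + 0.28²/2)·1] / 0.2800 = [-0.0585 + 0.1092] / 0.2800 = 0.1811 which rounds to 0.18
N(d₁) = N(0.18) = 0.5714
Δ_put = N(d₁) − 1 = 0.5714 − 1 = -0.4286

-0.4286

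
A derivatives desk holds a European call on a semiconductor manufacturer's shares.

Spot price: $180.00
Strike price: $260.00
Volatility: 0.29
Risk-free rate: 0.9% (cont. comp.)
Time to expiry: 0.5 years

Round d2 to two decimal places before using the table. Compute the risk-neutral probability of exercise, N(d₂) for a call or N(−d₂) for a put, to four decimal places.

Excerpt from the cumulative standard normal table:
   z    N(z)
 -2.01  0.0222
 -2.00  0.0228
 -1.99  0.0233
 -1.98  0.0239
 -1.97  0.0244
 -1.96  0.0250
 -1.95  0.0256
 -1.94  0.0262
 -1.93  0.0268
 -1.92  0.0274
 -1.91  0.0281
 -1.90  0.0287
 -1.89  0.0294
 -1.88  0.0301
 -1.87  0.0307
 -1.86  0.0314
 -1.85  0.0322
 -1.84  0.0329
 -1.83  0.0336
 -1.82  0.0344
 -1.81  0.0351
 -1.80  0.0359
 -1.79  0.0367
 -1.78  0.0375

σ√T = 0.29 × 0.7071 = 0.2051
d₁ = [ln(180/260) + (0.009 + ½·0.29²)·0.5] / (σ√T) = (-0.3677 + 0.0255) / 0.2051 = -1.6688 ≈ -1.67
d₂ = -1.6688 − 0.2051 = -1.8738 ≈ -1.87
Risk-neutral Pr[S_T > K] = N(d₂) = N(-1.87) = 0.0307

0.0307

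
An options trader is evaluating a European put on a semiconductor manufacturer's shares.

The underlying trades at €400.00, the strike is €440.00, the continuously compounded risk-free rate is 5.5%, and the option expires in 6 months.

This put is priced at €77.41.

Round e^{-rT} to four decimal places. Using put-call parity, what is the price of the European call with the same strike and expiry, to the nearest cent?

€49.33

exp(−rT) = exp(−0.055·0.5) = 0.9729
Put-call parity: C − P = S − K·e^(−rT) = 400 − 440·0.9729 = 400 − 428.0760 = -28.0760
C = P + (C − P) = 77.41 + (-28.0760) = 49.3340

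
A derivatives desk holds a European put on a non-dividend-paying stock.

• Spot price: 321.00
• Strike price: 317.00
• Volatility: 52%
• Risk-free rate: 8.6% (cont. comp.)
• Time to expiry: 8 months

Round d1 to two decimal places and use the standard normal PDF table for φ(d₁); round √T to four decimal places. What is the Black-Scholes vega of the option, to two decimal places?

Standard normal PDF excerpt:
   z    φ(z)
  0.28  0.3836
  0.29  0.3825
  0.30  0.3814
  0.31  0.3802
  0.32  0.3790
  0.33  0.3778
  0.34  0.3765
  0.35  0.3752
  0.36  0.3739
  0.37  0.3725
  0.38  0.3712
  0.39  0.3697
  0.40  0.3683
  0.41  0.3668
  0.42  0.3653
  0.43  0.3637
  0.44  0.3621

97.29

σ√T = 0.52·√0.6667 = 0.4246
ln(S/K) + (r + σ²/2)T = ln(321/317) + (0.086 + 0.52²/2)·0.6667 = 0.0125 + 0.1475 = 0.1600
d₁ = 0.1600 / 0.4246 = 0.3769 which rounds to 0.38
√T = √0.6667 = 0.8165
φ(d₁) = φ(0.38) = 0.3712
vega = S·φ(d₁)·√T = 321·0.3712·0.8165 = 97.2902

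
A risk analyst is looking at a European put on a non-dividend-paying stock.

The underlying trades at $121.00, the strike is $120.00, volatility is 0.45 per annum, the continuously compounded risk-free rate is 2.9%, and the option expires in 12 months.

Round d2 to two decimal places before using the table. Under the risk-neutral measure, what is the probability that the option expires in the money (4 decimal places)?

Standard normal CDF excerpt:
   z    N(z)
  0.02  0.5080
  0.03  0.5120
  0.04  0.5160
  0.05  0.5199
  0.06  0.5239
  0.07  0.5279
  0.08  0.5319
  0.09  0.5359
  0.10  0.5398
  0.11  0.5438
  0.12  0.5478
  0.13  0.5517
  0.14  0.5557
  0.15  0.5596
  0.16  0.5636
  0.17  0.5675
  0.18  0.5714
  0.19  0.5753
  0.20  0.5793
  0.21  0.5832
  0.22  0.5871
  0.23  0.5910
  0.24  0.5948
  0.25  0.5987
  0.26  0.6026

σ√T = 0.45·√1 = 0.4500
d₁ = [ln(121/120) + (0.029 + 0.45²/2)·1] / 0.4500 = [0.0083 + 0.1303] / 0.4500 = 0.3079 ⇒ 0.31
d₂ = d₁ − σ√T = 0.3079 − 0.4500 = -0.1421 ⇒ -0.14
Risk-neutral Pr[S_T < K] = N(−d₂) = N(0.14) = 0.5557

0.5557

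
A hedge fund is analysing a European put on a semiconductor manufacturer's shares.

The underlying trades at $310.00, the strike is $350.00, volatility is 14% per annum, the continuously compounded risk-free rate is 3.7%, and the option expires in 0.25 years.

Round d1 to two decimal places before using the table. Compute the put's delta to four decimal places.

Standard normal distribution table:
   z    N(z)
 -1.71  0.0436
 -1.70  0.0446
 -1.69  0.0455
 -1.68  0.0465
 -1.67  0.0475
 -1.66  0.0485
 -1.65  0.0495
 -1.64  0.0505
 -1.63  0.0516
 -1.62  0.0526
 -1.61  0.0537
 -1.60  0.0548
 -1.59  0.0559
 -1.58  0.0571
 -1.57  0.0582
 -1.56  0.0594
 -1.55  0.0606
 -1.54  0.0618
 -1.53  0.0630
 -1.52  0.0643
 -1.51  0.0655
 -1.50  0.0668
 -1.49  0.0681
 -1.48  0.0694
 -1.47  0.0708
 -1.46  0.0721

-0.9418

T = 0.25;  σ√T = 0.0700
d₁ = [ln(310/350) + (0.037 + 0.14²/2)·0.25] / 0.0700 = [-0.1214 + 0.0117] / 0.0700 = -1.5666 ⇒ -1.57
N(d₁) = N(-1.57) = 0.0582
Δ_put = N(d₁) − 1 = 0.0582 − 1 = -0.9418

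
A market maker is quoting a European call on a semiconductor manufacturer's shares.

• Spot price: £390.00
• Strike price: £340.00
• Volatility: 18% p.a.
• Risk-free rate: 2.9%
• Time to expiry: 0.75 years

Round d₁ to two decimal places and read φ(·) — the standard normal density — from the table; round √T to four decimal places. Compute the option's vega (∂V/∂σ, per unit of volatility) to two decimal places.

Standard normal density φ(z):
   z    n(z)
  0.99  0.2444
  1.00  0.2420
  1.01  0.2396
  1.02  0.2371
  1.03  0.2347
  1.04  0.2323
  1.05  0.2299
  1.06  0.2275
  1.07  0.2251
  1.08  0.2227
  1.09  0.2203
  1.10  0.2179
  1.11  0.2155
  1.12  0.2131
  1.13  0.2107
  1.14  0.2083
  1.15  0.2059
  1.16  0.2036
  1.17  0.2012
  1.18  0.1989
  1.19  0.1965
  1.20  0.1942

73.59

T = 0.75;  σ√T = 0.1559
ln(S/K) + (r + σ²/2)T = ln(390/340) + (0.029 + 0.18²/2)·0.75 = 0.1372 + 0.0339 = 0.1711
d₁ = 0.1711 / 0.1559 = 1.0976 ⇒ 1.10
√T = √0.75 = 0.8660
φ(d₁) = φ(1.10) = 0.2179
vega = S·φ(d₁)·√T = 390·0.2179·0.8660 = 73.5935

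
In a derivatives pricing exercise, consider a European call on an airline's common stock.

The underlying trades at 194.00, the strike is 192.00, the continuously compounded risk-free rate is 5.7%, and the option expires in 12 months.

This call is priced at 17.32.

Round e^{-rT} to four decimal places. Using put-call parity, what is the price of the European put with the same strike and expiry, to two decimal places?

e^(−rT) = e^(−0.057·1) = 0.9446
Put-call parity: C − P = S − K·e^(−rT) = 194 − 192·0.9446 = 194 − 181.3632 = 12.6368
P = C − (C − P) = 17.32 − (12.6368) = 4.6832

4.68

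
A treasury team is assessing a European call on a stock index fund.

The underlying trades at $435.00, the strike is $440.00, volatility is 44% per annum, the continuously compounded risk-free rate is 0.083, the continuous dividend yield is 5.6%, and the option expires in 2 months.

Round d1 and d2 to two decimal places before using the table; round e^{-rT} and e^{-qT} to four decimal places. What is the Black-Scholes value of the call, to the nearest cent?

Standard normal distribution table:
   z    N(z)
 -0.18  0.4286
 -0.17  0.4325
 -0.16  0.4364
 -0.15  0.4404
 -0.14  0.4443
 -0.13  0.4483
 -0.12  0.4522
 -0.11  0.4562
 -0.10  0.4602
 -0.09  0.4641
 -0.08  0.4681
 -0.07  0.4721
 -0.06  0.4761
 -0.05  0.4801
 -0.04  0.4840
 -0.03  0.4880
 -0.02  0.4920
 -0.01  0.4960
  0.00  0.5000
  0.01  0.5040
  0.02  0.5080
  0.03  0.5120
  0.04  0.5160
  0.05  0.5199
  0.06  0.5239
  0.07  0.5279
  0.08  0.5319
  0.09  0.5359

σ√T = 0.44·√0.1667 = 0.1796
d₁ = [ln(435/440) + (0.083 − 0.056 + 0.44²/2)·0.1667] / 0.1796 = [-0.0114 + 0.0206] / 0.1796 = 0.0512 ⇒ 0.05
d₂ = d₁ − σ√T = 0.0512 − 0.1796 = -0.1284 ⇒ -0.13
e^(−qT) = e^(−0.056·0.1667) = 0.9907;  e^(−rT) = e^(−0.083·0.1667) = 0.9863
C = 435·0.9907·N(0.05) − 440·0.9863·N(-0.13) = 435·0.9907·0.5199 − 440·0.9863·0.4483 = 224.0532 − 194.5496 = 29.5036

$29.50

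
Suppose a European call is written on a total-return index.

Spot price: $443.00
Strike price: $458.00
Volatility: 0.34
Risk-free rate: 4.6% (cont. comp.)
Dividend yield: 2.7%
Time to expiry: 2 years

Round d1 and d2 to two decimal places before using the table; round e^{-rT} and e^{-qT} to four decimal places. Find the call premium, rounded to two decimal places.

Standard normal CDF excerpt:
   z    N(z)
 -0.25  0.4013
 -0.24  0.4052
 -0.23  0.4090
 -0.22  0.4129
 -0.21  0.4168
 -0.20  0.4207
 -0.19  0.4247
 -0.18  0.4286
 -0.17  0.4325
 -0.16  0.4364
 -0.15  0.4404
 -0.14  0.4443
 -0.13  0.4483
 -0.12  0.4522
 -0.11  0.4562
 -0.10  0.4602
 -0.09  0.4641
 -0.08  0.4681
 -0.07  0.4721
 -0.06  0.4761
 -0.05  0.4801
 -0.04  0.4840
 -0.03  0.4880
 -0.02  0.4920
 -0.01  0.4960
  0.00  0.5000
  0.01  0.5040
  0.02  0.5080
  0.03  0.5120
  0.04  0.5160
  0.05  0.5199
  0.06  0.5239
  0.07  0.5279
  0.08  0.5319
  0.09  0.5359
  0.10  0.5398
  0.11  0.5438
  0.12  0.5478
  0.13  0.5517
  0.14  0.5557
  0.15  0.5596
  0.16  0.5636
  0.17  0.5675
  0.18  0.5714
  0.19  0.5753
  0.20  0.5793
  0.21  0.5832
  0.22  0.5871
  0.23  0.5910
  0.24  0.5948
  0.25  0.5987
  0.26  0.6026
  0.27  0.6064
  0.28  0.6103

$80.42

T = 2;  σ√T = 0.4808
ln(S/K) + (r − q + σ²/2)T = ln(443/458) + (0.046 − 0.027 + 0.34²/2)·2 = -0.0333 + 0.1536 = 0.1203
d₁ = 0.1203 / 0.4808 = 0.2502 ⇒ 0.25
d₂ = d₁ − σ√T = 0.2502 − 0.4808 = -0.2306 ⇒ -0.23
exp(−qT) = exp(−0.027·2) = 0.9474;  exp(−rT) = exp(−0.046·2) = 0.9121
N(d₁) = N(0.25) = 0.5987;  N(d₂) = N(-0.23) = 0.4090
C = 443·0.9474·0.5987 − 458·0.9121·0.4090 = 251.2733 − 170.8564 = 80.4169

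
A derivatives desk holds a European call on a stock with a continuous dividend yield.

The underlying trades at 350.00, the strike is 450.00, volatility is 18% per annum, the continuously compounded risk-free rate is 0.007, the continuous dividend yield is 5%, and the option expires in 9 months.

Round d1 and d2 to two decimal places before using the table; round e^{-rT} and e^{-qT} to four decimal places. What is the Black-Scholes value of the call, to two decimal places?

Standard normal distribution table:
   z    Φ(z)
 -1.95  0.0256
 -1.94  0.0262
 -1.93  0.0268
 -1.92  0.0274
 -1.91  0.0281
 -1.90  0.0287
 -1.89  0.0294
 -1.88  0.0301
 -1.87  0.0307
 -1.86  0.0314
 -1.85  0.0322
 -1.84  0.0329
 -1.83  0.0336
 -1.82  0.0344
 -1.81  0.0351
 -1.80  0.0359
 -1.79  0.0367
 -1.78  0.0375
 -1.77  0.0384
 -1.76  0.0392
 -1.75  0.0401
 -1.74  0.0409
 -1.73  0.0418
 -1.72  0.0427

T = 0.75;  σ√T = 0.1559
d₁ = [ln(350/450) + (0.007 − 0.05 + ½·0.18²)·0.75] / (σ√T) = (-0.2513 − 0.0201) / 0.1559 = -1.7411 → -1.74
d₂ = -1.7411 − 0.1559 = -1.8970 → -1.90
exp(−qT) = exp(−0.05·0.75) = 0.9632;  exp(−rT) = exp(−0.007·0.75) = 0.9948
C = 350·0.9632·N(-1.74) − 450·0.9948·N(-1.90) = 350·0.9632·0.0409 − 450·0.9948·0.0287 = 13.7882 − 12.8478 = 0.9404

0.94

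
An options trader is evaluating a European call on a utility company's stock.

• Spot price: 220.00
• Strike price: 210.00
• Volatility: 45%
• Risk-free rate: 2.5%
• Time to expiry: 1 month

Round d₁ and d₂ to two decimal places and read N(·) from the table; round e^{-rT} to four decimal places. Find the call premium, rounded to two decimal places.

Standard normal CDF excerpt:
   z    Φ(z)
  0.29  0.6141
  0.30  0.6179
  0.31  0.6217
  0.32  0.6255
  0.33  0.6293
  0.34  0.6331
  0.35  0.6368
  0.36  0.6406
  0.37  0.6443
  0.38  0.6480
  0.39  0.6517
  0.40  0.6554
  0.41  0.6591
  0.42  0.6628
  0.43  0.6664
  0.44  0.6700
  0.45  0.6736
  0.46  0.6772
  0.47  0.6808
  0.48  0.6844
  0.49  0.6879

17.12

σ√T = 0.45·√0.08333 = 0.1299
d₁ = [ln(220/210) + (0.025 + ½·0.45²)·0.08333] / (σ√T) = (0.0465 + 0.0105) / 0.1299 = 0.4391 ≈ 0.44
d₂ = 0.4391 − 0.1299 = 0.3092 ≈ 0.31
e^(−rT) = e^(−0.025·0.08333) = 0.9979
N(d₁) = N(0.44) = 0.6700;  N(d₂) = N(0.31) = 0.6217
C = 220·0.6700 − 210·0.9979·0.6217 = 147.4000 − 130.2828 = 17.1172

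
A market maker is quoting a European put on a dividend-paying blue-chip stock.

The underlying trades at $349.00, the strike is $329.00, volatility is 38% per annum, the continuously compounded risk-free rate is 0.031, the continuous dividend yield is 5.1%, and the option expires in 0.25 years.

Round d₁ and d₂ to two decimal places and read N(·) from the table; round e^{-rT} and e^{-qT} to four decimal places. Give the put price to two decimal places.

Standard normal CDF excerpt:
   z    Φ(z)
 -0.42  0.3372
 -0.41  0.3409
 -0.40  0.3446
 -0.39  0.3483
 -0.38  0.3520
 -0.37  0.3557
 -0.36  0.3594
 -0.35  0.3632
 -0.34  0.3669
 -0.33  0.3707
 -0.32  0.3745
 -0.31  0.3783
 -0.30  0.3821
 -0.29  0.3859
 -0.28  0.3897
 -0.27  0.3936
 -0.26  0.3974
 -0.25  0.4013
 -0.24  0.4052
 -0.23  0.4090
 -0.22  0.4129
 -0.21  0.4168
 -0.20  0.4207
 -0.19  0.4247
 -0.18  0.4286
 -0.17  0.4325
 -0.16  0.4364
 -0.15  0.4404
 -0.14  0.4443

σ√T = 0.38 × 0.5000 = 0.1900
d₁ = [ln(349/329) + (0.031 − 0.051 + ½·0.38²)·0.25] / (σ√T) = (0.0590 + 0.0131) / 0.1900 = 0.3793 ⇒ 0.38
d₂ = 0.3793 − 0.1900 = 0.1893 ⇒ 0.19
e^(−qT) = e^(−0.051·0.25) = 0.9873;  e^(−rT) = e^(−0.031·0.25) = 0.9923
P = 329·0.9923·N(-0.19) − 349·0.9873·N(-0.38) = 329·0.9923·0.4247 − 349·0.9873·0.3520 = 138.6504 − 121.2878 = 17.3626

$17.36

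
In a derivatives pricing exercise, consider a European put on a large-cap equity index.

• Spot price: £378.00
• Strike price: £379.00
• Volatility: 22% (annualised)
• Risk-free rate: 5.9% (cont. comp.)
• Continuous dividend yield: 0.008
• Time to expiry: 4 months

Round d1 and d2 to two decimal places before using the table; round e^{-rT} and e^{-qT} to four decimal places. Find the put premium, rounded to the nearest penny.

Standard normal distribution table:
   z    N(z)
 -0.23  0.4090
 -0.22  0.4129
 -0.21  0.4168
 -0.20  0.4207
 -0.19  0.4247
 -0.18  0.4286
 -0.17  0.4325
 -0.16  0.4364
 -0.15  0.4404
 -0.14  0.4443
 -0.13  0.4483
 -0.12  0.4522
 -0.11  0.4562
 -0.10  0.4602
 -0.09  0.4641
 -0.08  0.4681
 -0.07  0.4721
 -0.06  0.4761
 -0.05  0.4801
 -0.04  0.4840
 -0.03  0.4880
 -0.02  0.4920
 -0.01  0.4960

£16.84

T = 0.3333;  σ√T = 0.1270
d₁ = [ln(378/379) + (0.059 − 0.008 + 0.22²/2)·0.3333] / 0.1270 = [-0.0026 + 0.0251] / 0.1270 = 0.1765 which rounds to 0.18
d₂ = d₁ − σ√T = 0.1765 − 0.1270 = 0.0495 which rounds to 0.05
exp(−qT) = exp(−0.008·0.3333) = 0.9973;  exp(−rT) = exp(−0.059·0.3333) = 0.9805
N(−d₂) = N(-0.05) = 0.4801;  N(−d₁) = N(-0.18) = 0.4286
P = 379·0.9805·0.4801 − 378·0.9973·0.4286 = 178.4097 − 161.5734 = 16.8364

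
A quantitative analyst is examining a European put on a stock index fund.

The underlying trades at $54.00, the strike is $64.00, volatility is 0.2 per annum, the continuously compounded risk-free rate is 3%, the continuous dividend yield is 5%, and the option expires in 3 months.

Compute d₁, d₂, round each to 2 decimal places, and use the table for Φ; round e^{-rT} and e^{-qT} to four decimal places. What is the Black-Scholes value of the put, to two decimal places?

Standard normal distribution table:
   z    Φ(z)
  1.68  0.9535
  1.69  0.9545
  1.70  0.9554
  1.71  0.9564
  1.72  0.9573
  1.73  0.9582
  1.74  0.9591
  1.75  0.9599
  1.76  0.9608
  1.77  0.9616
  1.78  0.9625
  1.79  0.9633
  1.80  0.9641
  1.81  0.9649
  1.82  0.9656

$10.29

σ√T = 0.2·√0.25 = 0.1000
d₁ = [ln(54/64) + (0.03 − 0.05 + ½·0.2²)·0.25] / (σ√T) = (-0.1699 + 0.0000) / 0.1000 = -1.6990 ≈ -1.70
d₂ = -1.6990 − 0.1000 = -1.7990 ≈ -1.80
e^(−qT) = e^(−0.05·0.25) = 0.9876;  e^(−rT) = e^(−0.03·0.25) = 0.9925
N(−d₂) = N(1.80) = 0.9641;  N(−d₁) = N(1.70) = 0.9554
P = 64·0.9925·0.9641 − 54·0.9876·0.9554 = 61.2396 − 50.9519 = 10.2878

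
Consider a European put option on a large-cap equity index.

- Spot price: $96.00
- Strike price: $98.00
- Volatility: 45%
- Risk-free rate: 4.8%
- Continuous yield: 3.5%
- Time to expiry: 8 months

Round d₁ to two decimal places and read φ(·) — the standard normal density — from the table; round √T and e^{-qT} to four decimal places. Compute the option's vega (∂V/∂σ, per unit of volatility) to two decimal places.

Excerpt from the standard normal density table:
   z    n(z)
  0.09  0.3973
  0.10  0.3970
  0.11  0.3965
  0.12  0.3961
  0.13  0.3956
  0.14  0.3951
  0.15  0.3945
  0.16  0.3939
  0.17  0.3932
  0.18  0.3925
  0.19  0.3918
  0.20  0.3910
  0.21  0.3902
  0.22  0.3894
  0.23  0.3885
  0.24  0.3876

30.21

σ√T = 0.45 × 0.8165 = 0.3674
d₁ = [ln(96/98) + (0.048 − 0.035 + ½·0.45²)·0.6667] / (σ√T) = (-0.0206 + 0.0762) / 0.3674 = 0.1512 ≈ 0.15
√T = √0.6667 = 0.8165
φ(d₁) = φ(0.15) = 0.3945
e^(−qT) = e^(−0.035·0.6667) = 0.9769
vega = S·e^(−qT)·φ(d₁)·√T = 96·0.9769·0.3945·0.8165 = 30.2082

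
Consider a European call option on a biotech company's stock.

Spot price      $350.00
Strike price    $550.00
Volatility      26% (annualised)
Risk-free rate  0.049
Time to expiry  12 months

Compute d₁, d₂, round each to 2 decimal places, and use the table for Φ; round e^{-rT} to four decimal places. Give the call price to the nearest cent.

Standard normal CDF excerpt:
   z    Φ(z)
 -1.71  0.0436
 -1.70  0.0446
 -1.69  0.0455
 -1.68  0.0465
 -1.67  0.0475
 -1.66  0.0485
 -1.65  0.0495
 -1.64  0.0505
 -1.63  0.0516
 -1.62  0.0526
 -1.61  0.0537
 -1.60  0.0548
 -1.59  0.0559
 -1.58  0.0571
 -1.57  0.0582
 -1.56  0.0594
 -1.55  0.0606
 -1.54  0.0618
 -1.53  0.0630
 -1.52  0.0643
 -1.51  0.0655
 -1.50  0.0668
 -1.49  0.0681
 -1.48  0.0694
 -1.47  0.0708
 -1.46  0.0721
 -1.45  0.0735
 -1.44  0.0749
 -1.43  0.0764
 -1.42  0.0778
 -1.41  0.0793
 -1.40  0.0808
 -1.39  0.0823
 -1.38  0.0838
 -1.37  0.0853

$2.88

σ√T = 0.26·√1 = 0.2600
d₁ = [ln(350/550) + (0.049 + 0.26²/2)·1] / 0.2600 = [-0.4520 + 0.0828] / 0.2600 = -1.4199 ≈ -1.42
d₂ = d₁ − σ√T = -1.4199 − 0.2600 = -1.6799 ≈ -1.68
exp(−rT) = exp(−0.049·1) = 0.9522
N(d₁) = N(-1.42) = 0.0778;  N(d₂) = N(-1.68) = 0.0465
C = 350·0.0778 − 550·0.9522·0.0465 = 27.2300 − 24.3525 = 2.8775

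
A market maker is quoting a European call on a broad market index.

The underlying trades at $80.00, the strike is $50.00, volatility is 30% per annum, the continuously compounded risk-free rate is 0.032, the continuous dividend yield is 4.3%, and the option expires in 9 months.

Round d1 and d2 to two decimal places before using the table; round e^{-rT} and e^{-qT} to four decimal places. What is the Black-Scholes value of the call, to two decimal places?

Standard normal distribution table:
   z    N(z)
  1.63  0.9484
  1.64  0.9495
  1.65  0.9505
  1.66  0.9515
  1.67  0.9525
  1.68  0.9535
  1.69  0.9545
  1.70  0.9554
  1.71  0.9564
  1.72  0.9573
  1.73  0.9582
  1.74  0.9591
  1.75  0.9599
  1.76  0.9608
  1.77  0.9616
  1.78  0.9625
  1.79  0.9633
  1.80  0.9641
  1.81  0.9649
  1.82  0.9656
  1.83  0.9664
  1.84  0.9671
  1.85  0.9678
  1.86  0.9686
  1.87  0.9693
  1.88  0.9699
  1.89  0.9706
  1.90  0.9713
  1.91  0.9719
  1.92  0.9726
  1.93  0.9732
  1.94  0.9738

σ√T = 0.3·√0.75 = 0.2598
ln(S/K) + (r − q + σ²/2)T = ln(80/50) + (0.032 − 0.043 + 0.3²/2)·0.75 = 0.4700 + 0.0255 = 0.4955
d₁ = 0.4955 / 0.2598 = 1.9072 ⇒ 1.91
d₂ = d₁ − σ√T = 1.9072 − 0.2598 = 1.6474 ⇒ 1.65
e^(−qT) = e^(−0.043·0.75) = 0.9683;  e^(−rT) = e^(−0.032·0.75) = 0.9763
N(d₁) = N(1.91) = 0.9719;  N(d₂) = N(1.65) = 0.9505
C = 80·0.9683·0.9719 − 50·0.9763·0.9505 = 75.2873 − 46.3987 = 28.8886

$28.89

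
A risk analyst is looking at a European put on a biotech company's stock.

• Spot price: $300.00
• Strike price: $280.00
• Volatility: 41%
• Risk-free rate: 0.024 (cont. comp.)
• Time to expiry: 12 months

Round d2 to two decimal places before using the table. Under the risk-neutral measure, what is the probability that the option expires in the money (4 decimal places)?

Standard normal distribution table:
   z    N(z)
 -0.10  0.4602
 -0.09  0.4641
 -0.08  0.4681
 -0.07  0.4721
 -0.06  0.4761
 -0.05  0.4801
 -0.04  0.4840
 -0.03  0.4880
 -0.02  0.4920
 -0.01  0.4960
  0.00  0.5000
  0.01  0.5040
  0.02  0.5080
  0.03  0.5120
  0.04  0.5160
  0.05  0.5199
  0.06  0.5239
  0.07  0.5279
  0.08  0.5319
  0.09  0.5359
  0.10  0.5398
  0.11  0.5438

0.4920

T = 1;  σ√T = 0.4100
d₁ = [ln(300/280) + (0.024 + 0.41²/2)·1] / 0.4100 = [0.0690 + 0.1080] / 0.4100 = 0.4318 ⇒ 0.43
d₂ = d₁ − σ√T = 0.4318 − 0.4100 = 0.0218 ⇒ 0.02
Risk-neutral Pr[S_T < K] = N(−d₂) = N(-0.02) = 0.4920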